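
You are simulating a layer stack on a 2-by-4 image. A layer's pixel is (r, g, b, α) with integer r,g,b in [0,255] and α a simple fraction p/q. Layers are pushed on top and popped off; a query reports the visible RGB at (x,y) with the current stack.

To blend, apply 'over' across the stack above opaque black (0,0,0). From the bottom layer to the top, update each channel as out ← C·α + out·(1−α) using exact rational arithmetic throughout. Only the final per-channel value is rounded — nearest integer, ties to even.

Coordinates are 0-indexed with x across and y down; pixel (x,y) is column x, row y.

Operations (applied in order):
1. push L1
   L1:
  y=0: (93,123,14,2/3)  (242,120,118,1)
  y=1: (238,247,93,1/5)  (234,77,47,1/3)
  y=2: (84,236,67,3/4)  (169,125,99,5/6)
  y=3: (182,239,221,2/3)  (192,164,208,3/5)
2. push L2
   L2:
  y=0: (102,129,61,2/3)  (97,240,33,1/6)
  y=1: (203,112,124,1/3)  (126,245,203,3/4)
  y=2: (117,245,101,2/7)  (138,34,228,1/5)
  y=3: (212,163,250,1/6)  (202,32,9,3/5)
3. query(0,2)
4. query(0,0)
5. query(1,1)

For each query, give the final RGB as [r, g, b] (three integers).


at x=0,y=2 over L1,L2:
+L1 (α=3/4) → [63, 177, 201/4]
+L2 (α=2/7) → [549/7, 1375/7, 259/4]
= [78, 196, 65]

query (0,0) [L1,L2] — begin 0,0,0
+L1 (α=2/3) → [62, 82, 28/3]
+L2 (α=2/3) → [266/3, 340/3, 394/9]
= [89, 113, 44]

(1,1) stack=L1,L2; from [0,0,0]:
+L1 (α=1/3) → [78, 77/3, 47/3]
+L2 (α=3/4) → [114, 1141/6, 937/6]
→ [114, 190, 156]


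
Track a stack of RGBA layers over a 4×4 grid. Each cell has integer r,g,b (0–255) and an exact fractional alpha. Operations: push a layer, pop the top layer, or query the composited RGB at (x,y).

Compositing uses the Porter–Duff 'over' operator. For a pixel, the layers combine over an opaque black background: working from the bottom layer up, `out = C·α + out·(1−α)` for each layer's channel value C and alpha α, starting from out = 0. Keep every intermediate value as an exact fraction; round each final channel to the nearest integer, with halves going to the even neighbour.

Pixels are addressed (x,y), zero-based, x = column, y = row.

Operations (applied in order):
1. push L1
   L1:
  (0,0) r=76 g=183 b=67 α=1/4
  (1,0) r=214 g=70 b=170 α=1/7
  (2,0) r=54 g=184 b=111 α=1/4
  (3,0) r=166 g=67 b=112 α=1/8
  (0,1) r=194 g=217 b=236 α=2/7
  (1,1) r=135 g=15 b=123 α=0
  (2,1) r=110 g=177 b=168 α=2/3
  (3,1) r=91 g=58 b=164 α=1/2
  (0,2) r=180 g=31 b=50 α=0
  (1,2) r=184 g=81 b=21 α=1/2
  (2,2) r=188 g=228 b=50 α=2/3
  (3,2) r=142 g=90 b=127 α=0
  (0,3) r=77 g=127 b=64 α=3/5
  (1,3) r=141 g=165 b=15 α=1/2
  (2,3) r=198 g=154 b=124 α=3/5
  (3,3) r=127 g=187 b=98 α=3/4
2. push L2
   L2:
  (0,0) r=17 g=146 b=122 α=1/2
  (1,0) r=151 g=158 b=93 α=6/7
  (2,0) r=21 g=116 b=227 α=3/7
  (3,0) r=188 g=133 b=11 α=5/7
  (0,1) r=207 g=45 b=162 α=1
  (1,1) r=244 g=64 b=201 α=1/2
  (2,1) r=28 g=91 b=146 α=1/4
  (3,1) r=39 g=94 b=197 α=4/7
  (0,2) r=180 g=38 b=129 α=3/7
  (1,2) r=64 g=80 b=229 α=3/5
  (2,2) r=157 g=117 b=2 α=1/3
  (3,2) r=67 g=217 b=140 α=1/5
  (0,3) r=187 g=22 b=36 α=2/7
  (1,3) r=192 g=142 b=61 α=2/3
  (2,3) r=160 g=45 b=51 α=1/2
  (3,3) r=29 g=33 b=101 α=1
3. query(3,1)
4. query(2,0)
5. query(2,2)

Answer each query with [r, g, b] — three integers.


(3,1) stack=L1,L2; from [0,0,0]:
after L1 α=1/2: [91/2, 29, 82]
after L2 α=4/7: [585/14, 463/7, 1034/7]
rounded: [42, 66, 148]

at x=2,y=0 over L1,L2:
after L1 α=1/4: [27/2, 46, 111/4]
after L2 α=3/7: [117/7, 76, 792/7]
rounded: [17, 76, 113]

(2,2) stack=L1,L2; from [0,0,0]:
L1 α=2/3: [376/3, 152, 100/3]
L2 α=1/3: [1223/9, 421/3, 206/9]
rounded: [136, 140, 23]


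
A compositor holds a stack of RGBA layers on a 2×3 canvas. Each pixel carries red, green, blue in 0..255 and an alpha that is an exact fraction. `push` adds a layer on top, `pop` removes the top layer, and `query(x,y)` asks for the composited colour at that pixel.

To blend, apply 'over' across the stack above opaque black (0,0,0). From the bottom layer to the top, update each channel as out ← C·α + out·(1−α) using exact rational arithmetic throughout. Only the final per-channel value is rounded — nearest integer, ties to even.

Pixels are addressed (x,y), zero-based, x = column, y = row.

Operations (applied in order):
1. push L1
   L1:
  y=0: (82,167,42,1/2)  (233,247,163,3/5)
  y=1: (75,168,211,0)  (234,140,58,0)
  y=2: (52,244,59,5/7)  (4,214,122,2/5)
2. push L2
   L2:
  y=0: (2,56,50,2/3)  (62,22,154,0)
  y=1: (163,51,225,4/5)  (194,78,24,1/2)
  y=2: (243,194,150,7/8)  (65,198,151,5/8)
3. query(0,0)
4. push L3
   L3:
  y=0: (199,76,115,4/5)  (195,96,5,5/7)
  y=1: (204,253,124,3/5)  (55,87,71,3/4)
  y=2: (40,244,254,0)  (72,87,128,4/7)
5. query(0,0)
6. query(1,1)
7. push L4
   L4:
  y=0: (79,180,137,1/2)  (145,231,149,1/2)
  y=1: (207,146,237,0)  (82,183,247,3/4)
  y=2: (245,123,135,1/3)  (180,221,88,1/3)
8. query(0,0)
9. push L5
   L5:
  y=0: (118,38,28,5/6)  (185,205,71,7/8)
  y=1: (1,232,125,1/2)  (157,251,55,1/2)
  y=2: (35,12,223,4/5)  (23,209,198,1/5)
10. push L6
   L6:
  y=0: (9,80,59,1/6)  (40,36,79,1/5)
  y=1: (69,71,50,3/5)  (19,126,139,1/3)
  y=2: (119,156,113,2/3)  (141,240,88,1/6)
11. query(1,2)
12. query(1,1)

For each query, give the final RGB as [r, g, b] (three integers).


query (0,0) [L1,L2] — begin 0,0,0
+L1 (α=1/2) → [41, 167/2, 21]
+L2 (α=2/3) → [15, 391/6, 121/3]
rounded: [15, 65, 40]

(0,0) stack=L1,L2,L3; from [0,0,0]:
after L1 α=1/2: [41, 167/2, 21]
after L2 α=2/3: [15, 391/6, 121/3]
after L3 α=4/5: [811/5, 443/6, 1501/15]
= [162, 74, 100]

(1,1) stack=L1,L2,L3; from [0,0,0]:
L1 α=0: [0, 0, 0]
L2 α=1/2: [97, 39, 12]
L3 α=3/4: [131/2, 75, 225/4]
= [66, 75, 56]

at x=0,y=0 over L1,L2,L3,L4:
L1 α=1/2: [41, 167/2, 21]
L2 α=2/3: [15, 391/6, 121/3]
L3 α=4/5: [811/5, 443/6, 1501/15]
L4 α=1/2: [603/5, 1523/12, 1778/15]
→ [121, 127, 119]

query (1,2) [L1,L2,L3,L4,L5,L6] — begin 0,0,0
L1 α=2/5: [8/5, 428/5, 244/5]
L2 α=5/8: [1649/40, 3117/20, 4507/40]
L3 α=4/7: [16467/280, 16311/140, 34001/280]
L4 α=1/3: [13889/140, 31781/210, 46321/420]
L5 α=1/5: [14694/175, 85507/525, 67111/525]
L6 α=1/6: [6543/70, 110707/630, 76351/630]
rounded: [93, 176, 121]

query (1,1) [L1,L2,L3,L4,L5,L6] — begin 0,0,0
after L1 α=0: [0, 0, 0]
after L2 α=1/2: [97, 39, 12]
after L3 α=3/4: [131/2, 75, 225/4]
after L4 α=3/4: [623/8, 156, 3189/16]
after L5 α=1/2: [1879/16, 407/2, 4069/32]
after L6 α=1/3: [677/8, 533/3, 6293/48]
→ [85, 178, 131]


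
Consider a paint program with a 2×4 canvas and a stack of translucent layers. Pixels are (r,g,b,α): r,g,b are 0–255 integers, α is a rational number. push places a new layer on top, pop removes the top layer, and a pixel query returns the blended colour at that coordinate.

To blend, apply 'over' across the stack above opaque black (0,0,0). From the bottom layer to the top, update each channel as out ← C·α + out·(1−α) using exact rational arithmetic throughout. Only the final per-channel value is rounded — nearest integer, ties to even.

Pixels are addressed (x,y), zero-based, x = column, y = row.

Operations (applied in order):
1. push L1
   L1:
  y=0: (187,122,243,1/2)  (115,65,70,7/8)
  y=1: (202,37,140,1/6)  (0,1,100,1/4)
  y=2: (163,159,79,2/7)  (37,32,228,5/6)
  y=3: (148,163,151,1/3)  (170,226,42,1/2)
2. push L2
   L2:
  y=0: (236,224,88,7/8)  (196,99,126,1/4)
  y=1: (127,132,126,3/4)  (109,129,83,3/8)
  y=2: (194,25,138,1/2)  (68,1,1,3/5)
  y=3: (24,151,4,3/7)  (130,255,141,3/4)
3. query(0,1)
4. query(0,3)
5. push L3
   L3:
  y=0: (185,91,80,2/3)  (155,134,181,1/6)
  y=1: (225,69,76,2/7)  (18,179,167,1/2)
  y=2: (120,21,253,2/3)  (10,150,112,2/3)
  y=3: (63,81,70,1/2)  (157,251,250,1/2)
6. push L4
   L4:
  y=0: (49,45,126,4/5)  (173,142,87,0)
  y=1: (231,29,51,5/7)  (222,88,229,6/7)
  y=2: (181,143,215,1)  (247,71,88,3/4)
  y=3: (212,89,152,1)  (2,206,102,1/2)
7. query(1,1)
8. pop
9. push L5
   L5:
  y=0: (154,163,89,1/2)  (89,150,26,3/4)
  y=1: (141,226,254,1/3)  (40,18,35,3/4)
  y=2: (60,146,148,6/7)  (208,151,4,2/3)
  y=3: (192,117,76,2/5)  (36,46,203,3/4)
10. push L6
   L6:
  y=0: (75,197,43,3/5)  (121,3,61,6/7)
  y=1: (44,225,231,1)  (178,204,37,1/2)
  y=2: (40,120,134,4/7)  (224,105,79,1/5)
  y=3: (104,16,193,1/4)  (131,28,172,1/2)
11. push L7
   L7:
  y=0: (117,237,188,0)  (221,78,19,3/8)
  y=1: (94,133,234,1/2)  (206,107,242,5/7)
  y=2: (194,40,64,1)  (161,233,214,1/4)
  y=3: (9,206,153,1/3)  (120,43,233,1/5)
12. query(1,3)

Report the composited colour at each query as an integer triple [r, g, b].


query (0,1) [L1,L2] — begin 0,0,0
L1 α=1/6: [101/3, 37/6, 70/3]
L2 α=3/4: [311/3, 2413/24, 301/3]
= [104, 101, 100]

at x=0,y=3 over L1,L2:
+L1 (α=1/3) → [148/3, 163/3, 151/3]
+L2 (α=3/7) → [808/21, 2011/21, 640/21]
rounded: [38, 96, 30]

at x=1,y=1 over L1,L2,L3,L4:
L1 α=1/4: [0, 1/4, 25]
L2 α=3/8: [327/8, 1553/32, 187/4]
L3 α=1/2: [471/16, 7281/64, 855/8]
L4 α=6/7: [21783/112, 41073/448, 11847/56]
→ [194, 92, 212]

query (1,3) [L1,L2,L3,L5,L6,L7] — begin 0,0,0
L1 α=1/2: [85, 113, 21]
L2 α=3/4: [475/4, 439/2, 111]
L3 α=1/2: [1103/8, 941/4, 361/2]
L5 α=3/4: [1967/32, 1493/16, 1579/8]
L6 α=1/2: [6159/64, 1941/32, 2955/16]
L7 α=1/5: [8079/80, 457/8, 3887/20]
rounded: [101, 57, 194]


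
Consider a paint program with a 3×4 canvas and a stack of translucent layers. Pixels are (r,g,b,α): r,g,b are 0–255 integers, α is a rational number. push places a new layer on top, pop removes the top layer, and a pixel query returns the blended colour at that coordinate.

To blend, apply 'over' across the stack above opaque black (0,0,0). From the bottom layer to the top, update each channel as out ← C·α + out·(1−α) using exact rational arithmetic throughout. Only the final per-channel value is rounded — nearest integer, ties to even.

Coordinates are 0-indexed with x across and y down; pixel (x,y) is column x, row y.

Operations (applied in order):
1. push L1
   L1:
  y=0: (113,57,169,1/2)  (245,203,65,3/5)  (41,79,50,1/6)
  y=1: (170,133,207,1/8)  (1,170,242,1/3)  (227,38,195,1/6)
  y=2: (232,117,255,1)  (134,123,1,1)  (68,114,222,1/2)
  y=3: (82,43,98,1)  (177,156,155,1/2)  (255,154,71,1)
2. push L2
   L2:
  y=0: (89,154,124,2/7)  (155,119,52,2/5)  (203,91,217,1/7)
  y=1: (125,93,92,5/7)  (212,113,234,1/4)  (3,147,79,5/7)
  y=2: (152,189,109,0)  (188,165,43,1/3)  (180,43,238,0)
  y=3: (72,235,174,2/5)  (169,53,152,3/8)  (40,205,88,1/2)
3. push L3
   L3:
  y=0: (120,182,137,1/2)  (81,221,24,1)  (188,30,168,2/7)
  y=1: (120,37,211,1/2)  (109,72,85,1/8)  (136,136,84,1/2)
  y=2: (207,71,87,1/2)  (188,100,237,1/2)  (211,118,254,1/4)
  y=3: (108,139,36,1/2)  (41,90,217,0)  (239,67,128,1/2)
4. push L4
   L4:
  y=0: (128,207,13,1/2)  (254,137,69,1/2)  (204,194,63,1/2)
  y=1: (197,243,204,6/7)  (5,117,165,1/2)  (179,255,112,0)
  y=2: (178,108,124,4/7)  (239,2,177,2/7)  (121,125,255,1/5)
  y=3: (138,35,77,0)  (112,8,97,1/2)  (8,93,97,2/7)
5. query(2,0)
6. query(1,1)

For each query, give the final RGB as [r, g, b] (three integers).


(2,0) stack=L1,L2,L3,L4; from [0,0,0]:
after L1 α=1/6: [41/6, 79/6, 25/3]
after L2 α=1/7: [244/7, 170/7, 267/7]
after L3 α=2/7: [3852/49, 1270/49, 3687/49]
after L4 α=1/2: [6924/49, 5388/49, 3387/49]
= [141, 110, 69]

at x=1,y=1 over L1,L2,L3,L4:
L1 α=1/3: [1/3, 170/3, 242/3]
L2 α=1/4: [213/4, 283/4, 119]
L3 α=1/8: [1927/32, 2269/32, 459/4]
L4 α=1/2: [2087/64, 6013/64, 1119/8]
= [33, 94, 140]


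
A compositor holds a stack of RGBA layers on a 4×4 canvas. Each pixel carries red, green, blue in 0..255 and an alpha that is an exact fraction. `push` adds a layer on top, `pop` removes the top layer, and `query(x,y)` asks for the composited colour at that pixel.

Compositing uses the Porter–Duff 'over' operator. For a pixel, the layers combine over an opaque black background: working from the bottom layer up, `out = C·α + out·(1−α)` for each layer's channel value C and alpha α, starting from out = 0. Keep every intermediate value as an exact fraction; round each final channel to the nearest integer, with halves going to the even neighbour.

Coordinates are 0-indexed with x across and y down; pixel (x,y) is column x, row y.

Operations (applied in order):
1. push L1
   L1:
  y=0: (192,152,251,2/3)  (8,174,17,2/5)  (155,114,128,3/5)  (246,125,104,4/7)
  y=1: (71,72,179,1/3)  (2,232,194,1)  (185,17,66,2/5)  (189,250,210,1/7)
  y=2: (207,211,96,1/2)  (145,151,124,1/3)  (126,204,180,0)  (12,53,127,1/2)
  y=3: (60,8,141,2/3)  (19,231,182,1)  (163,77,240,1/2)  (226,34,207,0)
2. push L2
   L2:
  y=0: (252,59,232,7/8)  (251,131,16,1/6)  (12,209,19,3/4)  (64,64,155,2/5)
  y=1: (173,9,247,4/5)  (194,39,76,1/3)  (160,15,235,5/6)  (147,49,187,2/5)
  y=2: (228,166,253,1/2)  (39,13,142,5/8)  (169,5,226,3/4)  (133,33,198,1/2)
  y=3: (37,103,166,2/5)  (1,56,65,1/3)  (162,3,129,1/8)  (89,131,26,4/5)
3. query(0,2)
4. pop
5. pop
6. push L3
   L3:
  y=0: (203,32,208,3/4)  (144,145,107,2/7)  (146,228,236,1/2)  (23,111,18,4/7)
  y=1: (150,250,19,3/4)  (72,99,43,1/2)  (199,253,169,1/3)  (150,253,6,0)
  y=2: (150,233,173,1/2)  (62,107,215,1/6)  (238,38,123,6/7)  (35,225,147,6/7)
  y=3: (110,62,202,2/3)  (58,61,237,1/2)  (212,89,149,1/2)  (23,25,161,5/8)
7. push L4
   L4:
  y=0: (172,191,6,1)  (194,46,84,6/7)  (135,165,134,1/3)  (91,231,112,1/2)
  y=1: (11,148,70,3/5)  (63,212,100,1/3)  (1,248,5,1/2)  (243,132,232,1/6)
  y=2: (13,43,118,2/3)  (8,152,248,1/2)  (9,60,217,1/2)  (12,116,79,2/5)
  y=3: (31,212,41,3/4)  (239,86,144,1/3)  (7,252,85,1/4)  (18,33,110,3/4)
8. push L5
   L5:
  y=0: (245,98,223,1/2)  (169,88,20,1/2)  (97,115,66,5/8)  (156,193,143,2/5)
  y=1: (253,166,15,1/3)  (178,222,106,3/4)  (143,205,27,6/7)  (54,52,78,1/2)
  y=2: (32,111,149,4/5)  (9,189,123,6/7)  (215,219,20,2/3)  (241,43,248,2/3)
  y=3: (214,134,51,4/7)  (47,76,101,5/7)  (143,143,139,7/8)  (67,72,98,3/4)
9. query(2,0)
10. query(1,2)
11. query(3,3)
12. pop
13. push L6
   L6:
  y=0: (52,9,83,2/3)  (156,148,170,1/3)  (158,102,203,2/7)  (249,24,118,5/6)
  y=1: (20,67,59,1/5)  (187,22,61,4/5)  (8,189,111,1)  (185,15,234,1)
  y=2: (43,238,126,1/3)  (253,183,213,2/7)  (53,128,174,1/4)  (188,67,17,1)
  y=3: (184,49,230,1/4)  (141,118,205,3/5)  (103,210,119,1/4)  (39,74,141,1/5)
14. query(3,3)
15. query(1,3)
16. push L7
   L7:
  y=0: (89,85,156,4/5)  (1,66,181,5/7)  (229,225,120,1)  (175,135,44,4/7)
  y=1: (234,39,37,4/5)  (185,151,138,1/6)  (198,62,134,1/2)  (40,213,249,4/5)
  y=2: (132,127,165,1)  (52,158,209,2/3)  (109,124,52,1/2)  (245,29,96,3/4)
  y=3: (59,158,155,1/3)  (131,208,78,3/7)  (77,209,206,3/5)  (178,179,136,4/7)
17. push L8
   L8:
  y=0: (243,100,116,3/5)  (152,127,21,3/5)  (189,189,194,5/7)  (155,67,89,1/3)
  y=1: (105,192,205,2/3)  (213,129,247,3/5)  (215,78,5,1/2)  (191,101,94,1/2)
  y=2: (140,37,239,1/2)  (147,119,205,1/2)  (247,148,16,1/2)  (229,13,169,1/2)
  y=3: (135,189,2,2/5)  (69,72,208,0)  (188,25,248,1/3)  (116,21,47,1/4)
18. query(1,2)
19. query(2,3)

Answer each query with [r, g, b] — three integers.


at x=0,y=2 over L1,L2:
+L1 (α=1/2) → [207/2, 211/2, 48]
+L2 (α=1/2) → [663/4, 543/4, 301/2]
rounded: [166, 136, 150]

(2,0) stack=L3,L4,L5; from [0,0,0]:
+L3 (α=1/2) → [73, 114, 118]
+L4 (α=1/3) → [281/3, 131, 370/3]
+L5 (α=5/8) → [383/4, 121, 175/2]
rounded: [96, 121, 88]

(1,2) stack=L3,L4,L5; from [0,0,0]:
after L3 α=1/6: [31/3, 107/6, 215/6]
after L4 α=1/2: [55/6, 1019/12, 1703/12]
after L5 α=6/7: [379/42, 14627/84, 10559/84]
→ [9, 174, 126]

at x=3,y=3 over L3,L4,L5:
+L3 (α=5/8) → [115/8, 125/8, 805/8]
+L4 (α=3/4) → [547/32, 917/32, 3445/32]
+L5 (α=3/4) → [6979/128, 7829/128, 12853/128]
rounded: [55, 61, 100]

query (3,3) [L3,L4,L6] — begin 0,0,0
L3 α=5/8: [115/8, 125/8, 805/8]
L4 α=3/4: [547/32, 917/32, 3445/32]
L6 α=1/5: [859/40, 1509/40, 4573/40]
→ [21, 38, 114]

query (1,3) [L3,L4,L6] — begin 0,0,0
after L3 α=1/2: [29, 61/2, 237/2]
after L4 α=1/3: [99, 49, 127]
after L6 α=3/5: [621/5, 452/5, 869/5]
= [124, 90, 174]

(1,2) stack=L3,L4,L6,L7,L8; from [0,0,0]:
+L3 (α=1/6) → [31/3, 107/6, 215/6]
+L4 (α=1/2) → [55/6, 1019/12, 1703/12]
+L6 (α=2/7) → [473/6, 9487/84, 13627/84]
+L7 (α=2/3) → [1097/18, 36031/252, 48739/252]
+L8 (α=1/2) → [3743/36, 66019/504, 100399/504]
rounded: [104, 131, 199]

query (2,3) [L3,L4,L6,L7,L8] — begin 0,0,0
L3 α=1/2: [106, 89/2, 149/2]
L4 α=1/4: [325/4, 771/8, 617/8]
L6 α=1/4: [1387/16, 3993/32, 2803/32]
L7 α=3/5: [647/8, 2805/16, 12691/80]
L8 α=1/3: [1399/12, 3005/24, 7537/40]
= [117, 125, 188]


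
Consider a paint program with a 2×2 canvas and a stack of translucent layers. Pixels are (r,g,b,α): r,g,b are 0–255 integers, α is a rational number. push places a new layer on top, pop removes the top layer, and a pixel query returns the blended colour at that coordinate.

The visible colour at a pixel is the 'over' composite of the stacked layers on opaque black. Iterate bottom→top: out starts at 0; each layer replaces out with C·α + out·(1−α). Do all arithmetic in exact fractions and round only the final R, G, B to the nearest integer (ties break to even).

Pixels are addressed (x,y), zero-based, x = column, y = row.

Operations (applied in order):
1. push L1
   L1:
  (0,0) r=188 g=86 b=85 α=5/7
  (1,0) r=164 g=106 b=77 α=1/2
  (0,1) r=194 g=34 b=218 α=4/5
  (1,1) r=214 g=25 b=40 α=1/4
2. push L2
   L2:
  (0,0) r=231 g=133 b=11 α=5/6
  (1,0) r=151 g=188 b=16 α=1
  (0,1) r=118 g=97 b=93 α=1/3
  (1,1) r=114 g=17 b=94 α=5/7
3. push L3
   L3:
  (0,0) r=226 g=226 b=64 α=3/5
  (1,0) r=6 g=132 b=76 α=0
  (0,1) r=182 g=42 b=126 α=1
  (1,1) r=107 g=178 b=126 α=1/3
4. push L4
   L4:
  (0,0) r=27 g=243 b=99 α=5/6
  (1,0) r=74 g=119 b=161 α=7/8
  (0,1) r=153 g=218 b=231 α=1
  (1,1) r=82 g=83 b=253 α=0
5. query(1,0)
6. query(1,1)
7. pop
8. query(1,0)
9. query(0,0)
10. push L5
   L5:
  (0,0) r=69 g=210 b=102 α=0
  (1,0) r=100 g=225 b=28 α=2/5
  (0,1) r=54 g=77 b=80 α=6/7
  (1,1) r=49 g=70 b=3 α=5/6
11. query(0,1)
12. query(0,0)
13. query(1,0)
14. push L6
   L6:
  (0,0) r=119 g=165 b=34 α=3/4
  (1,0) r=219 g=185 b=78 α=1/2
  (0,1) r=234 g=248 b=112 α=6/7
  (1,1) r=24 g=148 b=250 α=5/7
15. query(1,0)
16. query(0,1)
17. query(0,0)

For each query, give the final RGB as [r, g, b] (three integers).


at x=1,y=0 over L1,L2,L3,L4:
L1 α=1/2: [82, 53, 77/2]
L2 α=1: [151, 188, 16]
L3 α=0: [151, 188, 16]
L4 α=7/8: [669/8, 1021/8, 1143/8]
rounded: [84, 128, 143]

query (1,1) [L1,L2,L3,L4] — begin 0,0,0
after L1 α=1/4: [107/2, 25/4, 10]
after L2 α=5/7: [677/7, 195/14, 70]
after L3 α=1/3: [701/7, 1441/21, 266/3]
after L4 α=0: [701/7, 1441/21, 266/3]
→ [100, 69, 89]

query (1,0) [L1,L2,L3] — begin 0,0,0
after L1 α=1/2: [82, 53, 77/2]
after L2 α=1: [151, 188, 16]
after L3 α=0: [151, 188, 16]
rounded: [151, 188, 16]

(0,0) stack=L1,L2,L3; from [0,0,0]:
L1 α=5/7: [940/7, 430/7, 425/7]
L2 α=5/6: [9025/42, 1695/14, 135/7]
L3 α=3/5: [23263/105, 6441/35, 1614/35]
→ [222, 184, 46]

query (0,1) [L1,L2,L3,L5] — begin 0,0,0
L1 α=4/5: [776/5, 136/5, 872/5]
L2 α=1/3: [714/5, 757/15, 2209/15]
L3 α=1: [182, 42, 126]
L5 α=6/7: [506/7, 72, 606/7]
rounded: [72, 72, 87]

at x=0,y=0 over L1,L2,L3,L5:
after L1 α=5/7: [940/7, 430/7, 425/7]
after L2 α=5/6: [9025/42, 1695/14, 135/7]
after L3 α=3/5: [23263/105, 6441/35, 1614/35]
after L5 α=0: [23263/105, 6441/35, 1614/35]
= [222, 184, 46]

(1,0) stack=L1,L2,L3,L5; from [0,0,0]:
+L1 (α=1/2) → [82, 53, 77/2]
+L2 (α=1) → [151, 188, 16]
+L3 (α=0) → [151, 188, 16]
+L5 (α=2/5) → [653/5, 1014/5, 104/5]
→ [131, 203, 21]

at x=1,y=0 over L1,L2,L3,L5,L6:
+L1 (α=1/2) → [82, 53, 77/2]
+L2 (α=1) → [151, 188, 16]
+L3 (α=0) → [151, 188, 16]
+L5 (α=2/5) → [653/5, 1014/5, 104/5]
+L6 (α=1/2) → [874/5, 1939/10, 247/5]
rounded: [175, 194, 49]

query (0,1) [L1,L2,L3,L5,L6] — begin 0,0,0
L1 α=4/5: [776/5, 136/5, 872/5]
L2 α=1/3: [714/5, 757/15, 2209/15]
L3 α=1: [182, 42, 126]
L5 α=6/7: [506/7, 72, 606/7]
L6 α=6/7: [10334/49, 1560/7, 5310/49]
rounded: [211, 223, 108]

(0,0) stack=L1,L2,L3,L5,L6; from [0,0,0]:
+L1 (α=5/7) → [940/7, 430/7, 425/7]
+L2 (α=5/6) → [9025/42, 1695/14, 135/7]
+L3 (α=3/5) → [23263/105, 6441/35, 1614/35]
+L5 (α=0) → [23263/105, 6441/35, 1614/35]
+L6 (α=3/4) → [15187/105, 11883/70, 1296/35]
→ [145, 170, 37]


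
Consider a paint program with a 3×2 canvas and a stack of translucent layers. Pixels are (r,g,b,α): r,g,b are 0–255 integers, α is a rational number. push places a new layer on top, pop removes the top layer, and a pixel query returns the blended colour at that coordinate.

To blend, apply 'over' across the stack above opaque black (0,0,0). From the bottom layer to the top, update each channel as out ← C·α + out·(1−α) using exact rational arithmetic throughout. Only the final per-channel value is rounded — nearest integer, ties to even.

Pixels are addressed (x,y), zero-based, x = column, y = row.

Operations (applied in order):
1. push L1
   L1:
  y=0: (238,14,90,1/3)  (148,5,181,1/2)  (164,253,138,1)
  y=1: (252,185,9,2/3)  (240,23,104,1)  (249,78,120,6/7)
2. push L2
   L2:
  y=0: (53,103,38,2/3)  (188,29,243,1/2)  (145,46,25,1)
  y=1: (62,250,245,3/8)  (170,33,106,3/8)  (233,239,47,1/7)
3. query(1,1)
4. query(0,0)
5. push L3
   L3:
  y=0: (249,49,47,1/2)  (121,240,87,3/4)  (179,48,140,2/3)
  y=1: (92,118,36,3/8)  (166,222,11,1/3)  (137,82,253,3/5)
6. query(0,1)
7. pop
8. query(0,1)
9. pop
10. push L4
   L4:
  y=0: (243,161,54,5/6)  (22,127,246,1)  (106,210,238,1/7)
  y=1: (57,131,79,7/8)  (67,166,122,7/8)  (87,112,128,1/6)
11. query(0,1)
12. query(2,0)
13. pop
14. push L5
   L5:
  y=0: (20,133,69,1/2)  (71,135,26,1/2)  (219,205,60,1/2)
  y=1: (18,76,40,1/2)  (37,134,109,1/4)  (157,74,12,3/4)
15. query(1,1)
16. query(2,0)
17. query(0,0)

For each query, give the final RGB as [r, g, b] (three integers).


(1,1) stack=L1,L2; from [0,0,0]:
after L1 α=1: [240, 23, 104]
after L2 α=3/8: [855/4, 107/4, 419/4]
→ [214, 27, 105]

(0,0) stack=L1,L2; from [0,0,0]:
after L1 α=1/3: [238/3, 14/3, 30]
after L2 α=2/3: [556/9, 632/9, 106/3]
= [62, 70, 35]

at x=0,y=1 over L1,L2,L3:
L1 α=2/3: [168, 370/3, 6]
L2 α=3/8: [513/4, 1025/6, 765/8]
L3 α=3/8: [3669/32, 7249/48, 4689/64]
→ [115, 151, 73]

(0,1) stack=L1,L2; from [0,0,0]:
after L1 α=2/3: [168, 370/3, 6]
after L2 α=3/8: [513/4, 1025/6, 765/8]
= [128, 171, 96]

query (0,1) [L1,L4] — begin 0,0,0
after L1 α=2/3: [168, 370/3, 6]
after L4 α=7/8: [567/8, 3121/24, 559/8]
→ [71, 130, 70]

(2,0) stack=L1,L4; from [0,0,0]:
after L1 α=1: [164, 253, 138]
after L4 α=1/7: [1090/7, 1728/7, 1066/7]
= [156, 247, 152]

query (1,1) [L1,L5] — begin 0,0,0
+L1 (α=1) → [240, 23, 104]
+L5 (α=1/4) → [757/4, 203/4, 421/4]
rounded: [189, 51, 105]

(2,0) stack=L1,L5; from [0,0,0]:
after L1 α=1: [164, 253, 138]
after L5 α=1/2: [383/2, 229, 99]
→ [192, 229, 99]

query (0,0) [L1,L5] — begin 0,0,0
L1 α=1/3: [238/3, 14/3, 30]
L5 α=1/2: [149/3, 413/6, 99/2]
rounded: [50, 69, 50]


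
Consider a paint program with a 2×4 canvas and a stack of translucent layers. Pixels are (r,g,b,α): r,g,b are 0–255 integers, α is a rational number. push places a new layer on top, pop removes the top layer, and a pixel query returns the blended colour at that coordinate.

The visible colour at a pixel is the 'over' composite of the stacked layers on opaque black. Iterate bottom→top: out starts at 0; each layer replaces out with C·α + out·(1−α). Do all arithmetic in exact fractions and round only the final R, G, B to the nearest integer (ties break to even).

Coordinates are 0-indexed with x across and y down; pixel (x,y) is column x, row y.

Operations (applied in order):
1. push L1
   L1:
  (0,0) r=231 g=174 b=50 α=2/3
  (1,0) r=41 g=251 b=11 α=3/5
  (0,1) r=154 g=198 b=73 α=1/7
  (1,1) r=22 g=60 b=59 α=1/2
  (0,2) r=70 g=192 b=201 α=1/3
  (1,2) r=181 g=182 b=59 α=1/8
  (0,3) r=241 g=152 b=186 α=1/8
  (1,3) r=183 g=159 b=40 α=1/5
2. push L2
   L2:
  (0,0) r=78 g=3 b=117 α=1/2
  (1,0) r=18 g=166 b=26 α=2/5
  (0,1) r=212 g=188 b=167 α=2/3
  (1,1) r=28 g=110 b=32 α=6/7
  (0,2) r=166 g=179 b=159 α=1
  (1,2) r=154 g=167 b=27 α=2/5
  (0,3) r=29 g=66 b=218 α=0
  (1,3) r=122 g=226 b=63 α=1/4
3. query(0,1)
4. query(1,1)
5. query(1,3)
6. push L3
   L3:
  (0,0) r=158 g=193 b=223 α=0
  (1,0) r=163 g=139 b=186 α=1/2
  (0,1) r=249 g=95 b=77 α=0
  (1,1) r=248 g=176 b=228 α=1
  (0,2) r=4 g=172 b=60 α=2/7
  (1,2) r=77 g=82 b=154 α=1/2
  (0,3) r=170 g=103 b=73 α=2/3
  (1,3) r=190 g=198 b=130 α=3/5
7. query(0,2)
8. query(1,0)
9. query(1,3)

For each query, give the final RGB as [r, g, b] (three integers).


query (0,1) [L1,L2] — begin 0,0,0
after L1 α=1/7: [22, 198/7, 73/7]
after L2 α=2/3: [446/3, 2830/21, 2411/21]
= [149, 135, 115]

query (1,1) [L1,L2] — begin 0,0,0
after L1 α=1/2: [11, 30, 59/2]
after L2 α=6/7: [179/7, 690/7, 443/14]
→ [26, 99, 32]

query (1,3) [L1,L2] — begin 0,0,0
+L1 (α=1/5) → [183/5, 159/5, 8]
+L2 (α=1/4) → [1159/20, 1607/20, 87/4]
→ [58, 80, 22]

(0,2) stack=L1,L2,L3; from [0,0,0]:
+L1 (α=1/3) → [70/3, 64, 67]
+L2 (α=1) → [166, 179, 159]
+L3 (α=2/7) → [838/7, 177, 915/7]
→ [120, 177, 131]

(1,0) stack=L1,L2,L3; from [0,0,0]:
L1 α=3/5: [123/5, 753/5, 33/5]
L2 α=2/5: [549/25, 3919/25, 359/25]
L3 α=1/2: [2312/25, 3697/25, 5009/50]
rounded: [92, 148, 100]

(1,3) stack=L1,L2,L3; from [0,0,0]:
L1 α=1/5: [183/5, 159/5, 8]
L2 α=1/4: [1159/20, 1607/20, 87/4]
L3 α=3/5: [6859/50, 7547/50, 867/10]
= [137, 151, 87]


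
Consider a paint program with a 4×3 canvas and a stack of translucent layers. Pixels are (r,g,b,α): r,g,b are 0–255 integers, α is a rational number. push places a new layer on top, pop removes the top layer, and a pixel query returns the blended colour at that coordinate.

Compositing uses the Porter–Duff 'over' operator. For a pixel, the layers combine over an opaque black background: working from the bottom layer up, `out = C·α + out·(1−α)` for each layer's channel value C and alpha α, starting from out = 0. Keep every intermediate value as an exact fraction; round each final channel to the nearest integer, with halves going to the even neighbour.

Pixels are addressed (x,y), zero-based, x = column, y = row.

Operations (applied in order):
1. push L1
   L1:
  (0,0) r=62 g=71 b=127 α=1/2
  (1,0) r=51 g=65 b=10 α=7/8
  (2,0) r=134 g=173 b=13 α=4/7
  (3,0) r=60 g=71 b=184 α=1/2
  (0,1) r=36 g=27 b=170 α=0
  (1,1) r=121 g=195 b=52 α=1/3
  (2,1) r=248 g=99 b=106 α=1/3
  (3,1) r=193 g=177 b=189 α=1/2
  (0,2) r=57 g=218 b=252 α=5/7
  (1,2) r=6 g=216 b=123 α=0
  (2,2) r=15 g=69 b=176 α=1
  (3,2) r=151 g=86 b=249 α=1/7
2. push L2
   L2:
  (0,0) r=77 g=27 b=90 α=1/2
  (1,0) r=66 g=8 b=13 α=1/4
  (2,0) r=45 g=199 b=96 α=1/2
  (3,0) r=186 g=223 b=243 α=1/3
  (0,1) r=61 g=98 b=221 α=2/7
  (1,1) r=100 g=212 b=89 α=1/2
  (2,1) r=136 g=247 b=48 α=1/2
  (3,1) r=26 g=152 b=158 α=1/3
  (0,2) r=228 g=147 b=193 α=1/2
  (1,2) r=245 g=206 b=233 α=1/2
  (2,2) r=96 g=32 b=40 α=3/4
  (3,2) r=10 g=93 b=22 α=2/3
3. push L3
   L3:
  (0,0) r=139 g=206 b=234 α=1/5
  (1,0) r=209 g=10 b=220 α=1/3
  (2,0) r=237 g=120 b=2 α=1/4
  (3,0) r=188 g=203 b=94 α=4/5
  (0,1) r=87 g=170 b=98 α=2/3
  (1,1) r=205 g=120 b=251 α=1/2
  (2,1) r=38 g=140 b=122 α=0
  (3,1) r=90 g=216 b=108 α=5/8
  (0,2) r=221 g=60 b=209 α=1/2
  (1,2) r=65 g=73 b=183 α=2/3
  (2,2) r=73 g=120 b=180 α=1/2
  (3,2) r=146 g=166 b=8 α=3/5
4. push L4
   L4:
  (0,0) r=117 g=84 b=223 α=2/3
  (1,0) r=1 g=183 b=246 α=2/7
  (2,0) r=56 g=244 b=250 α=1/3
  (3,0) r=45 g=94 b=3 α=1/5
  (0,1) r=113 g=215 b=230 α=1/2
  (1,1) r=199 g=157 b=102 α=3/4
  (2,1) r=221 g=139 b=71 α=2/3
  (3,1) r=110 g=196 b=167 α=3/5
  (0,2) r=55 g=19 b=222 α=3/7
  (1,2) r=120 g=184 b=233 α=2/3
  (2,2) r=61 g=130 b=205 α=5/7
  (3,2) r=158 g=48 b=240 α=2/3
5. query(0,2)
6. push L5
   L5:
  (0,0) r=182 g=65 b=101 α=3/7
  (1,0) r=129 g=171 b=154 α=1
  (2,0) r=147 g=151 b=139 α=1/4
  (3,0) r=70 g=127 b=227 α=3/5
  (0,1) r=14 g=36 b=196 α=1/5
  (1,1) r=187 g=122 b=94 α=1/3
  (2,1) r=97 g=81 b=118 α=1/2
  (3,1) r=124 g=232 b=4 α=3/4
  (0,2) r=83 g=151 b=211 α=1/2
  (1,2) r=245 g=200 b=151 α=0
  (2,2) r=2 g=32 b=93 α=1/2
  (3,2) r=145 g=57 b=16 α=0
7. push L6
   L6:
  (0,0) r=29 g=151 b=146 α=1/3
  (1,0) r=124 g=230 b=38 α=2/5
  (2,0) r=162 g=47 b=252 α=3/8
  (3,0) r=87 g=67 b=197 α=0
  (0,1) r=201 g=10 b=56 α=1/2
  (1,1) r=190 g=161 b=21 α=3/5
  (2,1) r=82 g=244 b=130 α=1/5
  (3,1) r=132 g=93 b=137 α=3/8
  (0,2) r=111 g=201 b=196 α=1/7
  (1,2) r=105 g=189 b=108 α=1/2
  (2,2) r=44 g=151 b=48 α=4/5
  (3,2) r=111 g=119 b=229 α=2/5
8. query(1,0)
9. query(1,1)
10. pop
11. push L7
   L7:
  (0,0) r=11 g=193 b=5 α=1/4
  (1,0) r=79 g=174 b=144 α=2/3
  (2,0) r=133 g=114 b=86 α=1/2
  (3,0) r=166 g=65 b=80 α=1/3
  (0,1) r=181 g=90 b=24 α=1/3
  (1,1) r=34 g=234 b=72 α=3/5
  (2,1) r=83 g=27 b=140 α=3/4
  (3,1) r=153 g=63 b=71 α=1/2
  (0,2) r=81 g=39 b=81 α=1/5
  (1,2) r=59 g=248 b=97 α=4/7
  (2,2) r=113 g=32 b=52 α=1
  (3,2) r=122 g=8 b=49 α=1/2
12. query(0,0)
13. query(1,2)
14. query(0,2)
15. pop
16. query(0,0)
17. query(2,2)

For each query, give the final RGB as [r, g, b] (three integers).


query (0,2) [L1,L2,L3,L4] — begin 0,0,0
after L1 α=5/7: [285/7, 1090/7, 180]
after L2 α=1/2: [1881/14, 2119/14, 373/2]
after L3 α=1/2: [4975/28, 2959/28, 791/4]
after L4 α=3/7: [6130/49, 3358/49, 1457/7]
→ [125, 69, 208]

(1,0) stack=L1,L2,L3,L4,L5,L6; from [0,0,0]:
+L1 (α=7/8) → [357/8, 455/8, 35/4]
+L2 (α=1/4) → [1599/32, 1429/32, 157/16]
+L3 (α=1/3) → [4943/48, 1589/48, 639/8]
+L4 (α=2/7) → [24811/336, 25513/336, 7131/56]
+L5 (α=1) → [129, 171, 154]
+L6 (α=2/5) → [127, 973/5, 538/5]
→ [127, 195, 108]

query (1,1) [L1,L2,L3,L4,L5,L6] — begin 0,0,0
+L1 (α=1/3) → [121/3, 65, 52/3]
+L2 (α=1/2) → [421/6, 277/2, 319/6]
+L3 (α=1/2) → [1651/12, 517/4, 1825/12]
+L4 (α=3/4) → [8815/48, 2401/16, 5497/48]
+L5 (α=1/3) → [13303/72, 3377/24, 7753/72]
+L6 (α=3/5) → [33823/180, 9173/60, 10021/180]
rounded: [188, 153, 56]

(0,0) stack=L1,L2,L3,L4,L5,L7; from [0,0,0]:
L1 α=1/2: [31, 71/2, 127/2]
L2 α=1/2: [54, 125/4, 307/4]
L3 α=1/5: [71, 331/5, 541/5]
L4 α=2/3: [305/3, 1171/15, 2771/15]
L5 α=3/7: [2858/21, 1087/15, 15629/105]
L7 α=1/4: [2935/28, 513/5, 3951/35]
rounded: [105, 103, 113]

(1,2) stack=L1,L2,L3,L4,L5,L7; from [0,0,0]:
after L1 α=0: [0, 0, 0]
after L2 α=1/2: [245/2, 103, 233/2]
after L3 α=2/3: [505/6, 83, 965/6]
after L4 α=2/3: [1945/18, 451/3, 3761/18]
after L5 α=0: [1945/18, 451/3, 3761/18]
after L7 α=4/7: [3361/42, 1443/7, 6089/42]
= [80, 206, 145]

at x=0,y=2 over L1,L2,L3,L4,L5,L7:
+L1 (α=5/7) → [285/7, 1090/7, 180]
+L2 (α=1/2) → [1881/14, 2119/14, 373/2]
+L3 (α=1/2) → [4975/28, 2959/28, 791/4]
+L4 (α=3/7) → [6130/49, 3358/49, 1457/7]
+L5 (α=1/2) → [10197/98, 10757/98, 1467/7]
+L7 (α=1/5) → [24363/245, 4685/49, 1287/7]
rounded: [99, 96, 184]

at x=0,y=0 over L1,L2,L3,L4,L5:
after L1 α=1/2: [31, 71/2, 127/2]
after L2 α=1/2: [54, 125/4, 307/4]
after L3 α=1/5: [71, 331/5, 541/5]
after L4 α=2/3: [305/3, 1171/15, 2771/15]
after L5 α=3/7: [2858/21, 1087/15, 15629/105]
rounded: [136, 72, 149]

query (2,2) [L1,L2,L3,L4,L5] — begin 0,0,0
+L1 (α=1) → [15, 69, 176]
+L2 (α=3/4) → [303/4, 165/4, 74]
+L3 (α=1/2) → [595/8, 645/8, 127]
+L4 (α=5/7) → [1815/28, 3245/28, 1279/7]
+L5 (α=1/2) → [1871/56, 4141/56, 965/7]
→ [33, 74, 138]


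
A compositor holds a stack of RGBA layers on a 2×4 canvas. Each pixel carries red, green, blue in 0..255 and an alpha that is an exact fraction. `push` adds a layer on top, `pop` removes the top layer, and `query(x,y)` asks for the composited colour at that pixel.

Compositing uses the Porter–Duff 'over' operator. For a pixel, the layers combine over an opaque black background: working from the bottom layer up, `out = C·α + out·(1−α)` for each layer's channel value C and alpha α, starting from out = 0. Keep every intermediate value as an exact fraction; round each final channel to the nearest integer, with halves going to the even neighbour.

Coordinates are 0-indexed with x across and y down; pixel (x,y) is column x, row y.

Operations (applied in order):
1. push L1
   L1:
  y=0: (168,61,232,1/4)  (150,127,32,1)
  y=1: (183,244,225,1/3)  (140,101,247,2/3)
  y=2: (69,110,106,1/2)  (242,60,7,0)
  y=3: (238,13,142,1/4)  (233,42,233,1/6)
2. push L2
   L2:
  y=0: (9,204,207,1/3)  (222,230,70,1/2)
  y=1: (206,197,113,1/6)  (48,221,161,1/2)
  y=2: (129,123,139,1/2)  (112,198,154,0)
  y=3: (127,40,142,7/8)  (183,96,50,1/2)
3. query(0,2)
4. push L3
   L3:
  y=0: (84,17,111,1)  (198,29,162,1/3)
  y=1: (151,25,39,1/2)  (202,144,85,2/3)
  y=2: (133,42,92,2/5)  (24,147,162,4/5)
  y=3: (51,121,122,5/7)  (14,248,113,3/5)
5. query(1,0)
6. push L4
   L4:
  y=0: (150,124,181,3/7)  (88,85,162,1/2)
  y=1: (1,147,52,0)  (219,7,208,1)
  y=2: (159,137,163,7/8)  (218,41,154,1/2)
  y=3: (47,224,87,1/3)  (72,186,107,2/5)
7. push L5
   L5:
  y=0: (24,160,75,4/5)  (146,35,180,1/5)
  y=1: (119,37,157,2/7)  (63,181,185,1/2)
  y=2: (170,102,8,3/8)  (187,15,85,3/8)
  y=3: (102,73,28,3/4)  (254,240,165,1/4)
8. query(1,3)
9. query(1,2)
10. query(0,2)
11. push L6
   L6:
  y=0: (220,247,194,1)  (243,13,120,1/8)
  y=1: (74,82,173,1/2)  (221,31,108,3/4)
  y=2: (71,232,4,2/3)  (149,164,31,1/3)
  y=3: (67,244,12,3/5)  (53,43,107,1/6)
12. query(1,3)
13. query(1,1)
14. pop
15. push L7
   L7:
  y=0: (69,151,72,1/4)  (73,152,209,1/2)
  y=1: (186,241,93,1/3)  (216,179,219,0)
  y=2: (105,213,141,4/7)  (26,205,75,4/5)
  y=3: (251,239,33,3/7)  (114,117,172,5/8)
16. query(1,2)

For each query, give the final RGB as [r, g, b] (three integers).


query (0,2) [L1,L2] — begin 0,0,0
after L1 α=1/2: [69/2, 55, 53]
after L2 α=1/2: [327/4, 89, 96]
= [82, 89, 96]

(1,0) stack=L1,L2,L3; from [0,0,0]:
+L1 (α=1) → [150, 127, 32]
+L2 (α=1/2) → [186, 357/2, 51]
+L3 (α=1/3) → [190, 386/3, 88]
→ [190, 129, 88]

at x=1,y=3 over L1,L2,L3,L4,L5:
+L1 (α=1/6) → [233/6, 7, 233/6]
+L2 (α=1/2) → [1331/12, 103/2, 533/12]
+L3 (α=3/5) → [1583/30, 847/5, 2567/30]
+L4 (α=2/5) → [3023/50, 4401/25, 4707/50]
+L5 (α=1/4) → [21769/200, 19203/100, 22371/200]
→ [109, 192, 112]

query (1,2) [L1,L2,L3,L4,L5] — begin 0,0,0
+L1 (α=0) → [0, 0, 0]
+L2 (α=0) → [0, 0, 0]
+L3 (α=4/5) → [96/5, 588/5, 648/5]
+L4 (α=1/2) → [593/5, 793/10, 709/5]
+L5 (α=3/8) → [577/4, 883/16, 241/2]
rounded: [144, 55, 120]

query (0,2) [L1,L2,L3,L4,L5] — begin 0,0,0
after L1 α=1/2: [69/2, 55, 53]
after L2 α=1/2: [327/4, 89, 96]
after L3 α=2/5: [409/4, 351/5, 472/5]
after L4 α=7/8: [4861/32, 2573/20, 6177/40]
after L5 α=3/8: [40625/256, 3797/32, 6369/64]
→ [159, 119, 100]

(1,3) stack=L1,L2,L3,L4,L5,L6; from [0,0,0]:
+L1 (α=1/6) → [233/6, 7, 233/6]
+L2 (α=1/2) → [1331/12, 103/2, 533/12]
+L3 (α=3/5) → [1583/30, 847/5, 2567/30]
+L4 (α=2/5) → [3023/50, 4401/25, 4707/50]
+L5 (α=1/4) → [21769/200, 19203/100, 22371/200]
+L6 (α=1/6) → [7963/80, 20063/120, 26651/240]
→ [100, 167, 111]

query (1,1) [L1,L2,L3,L4,L5,L6] — begin 0,0,0
+L1 (α=2/3) → [280/3, 202/3, 494/3]
+L2 (α=1/2) → [212/3, 865/6, 977/6]
+L3 (α=2/3) → [1424/9, 2593/18, 1997/18]
+L4 (α=1) → [219, 7, 208]
+L5 (α=1/2) → [141, 94, 393/2]
+L6 (α=3/4) → [201, 187/4, 1041/8]
= [201, 47, 130]

query (1,2) [L1,L2,L3,L4,L5,L7] — begin 0,0,0
after L1 α=0: [0, 0, 0]
after L2 α=0: [0, 0, 0]
after L3 α=4/5: [96/5, 588/5, 648/5]
after L4 α=1/2: [593/5, 793/10, 709/5]
after L5 α=3/8: [577/4, 883/16, 241/2]
after L7 α=4/5: [993/20, 14003/80, 841/10]
= [50, 175, 84]


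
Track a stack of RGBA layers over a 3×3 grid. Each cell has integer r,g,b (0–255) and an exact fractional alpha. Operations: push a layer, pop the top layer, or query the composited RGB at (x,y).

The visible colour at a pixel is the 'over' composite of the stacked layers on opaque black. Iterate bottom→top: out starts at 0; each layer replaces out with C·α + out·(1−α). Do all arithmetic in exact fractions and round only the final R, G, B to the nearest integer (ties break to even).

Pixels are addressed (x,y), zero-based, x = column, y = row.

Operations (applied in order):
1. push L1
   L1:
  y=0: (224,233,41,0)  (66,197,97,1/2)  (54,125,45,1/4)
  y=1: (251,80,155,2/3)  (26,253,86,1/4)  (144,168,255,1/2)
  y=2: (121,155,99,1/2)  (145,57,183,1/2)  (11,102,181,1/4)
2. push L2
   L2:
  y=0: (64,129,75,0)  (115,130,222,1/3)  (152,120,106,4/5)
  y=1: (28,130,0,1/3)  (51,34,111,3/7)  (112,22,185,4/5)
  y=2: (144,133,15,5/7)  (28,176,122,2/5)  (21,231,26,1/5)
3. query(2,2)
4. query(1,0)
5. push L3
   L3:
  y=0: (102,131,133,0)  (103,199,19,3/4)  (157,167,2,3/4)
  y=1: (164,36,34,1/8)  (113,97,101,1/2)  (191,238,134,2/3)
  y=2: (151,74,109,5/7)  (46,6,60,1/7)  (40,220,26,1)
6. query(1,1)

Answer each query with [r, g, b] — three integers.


(2,2) stack=L1,L2; from [0,0,0]:
L1 α=1/4: [11/4, 51/2, 181/4]
L2 α=1/5: [32/5, 333/5, 207/5]
= [6, 67, 41]

(1,0) stack=L1,L2; from [0,0,0]:
L1 α=1/2: [33, 197/2, 97/2]
L2 α=1/3: [181/3, 109, 319/3]
→ [60, 109, 106]

query (1,1) [L1,L2,L3] — begin 0,0,0
L1 α=1/4: [13/2, 253/4, 43/2]
L2 α=3/7: [179/7, 355/7, 419/7]
L3 α=1/2: [485/7, 517/7, 563/7]
rounded: [69, 74, 80]


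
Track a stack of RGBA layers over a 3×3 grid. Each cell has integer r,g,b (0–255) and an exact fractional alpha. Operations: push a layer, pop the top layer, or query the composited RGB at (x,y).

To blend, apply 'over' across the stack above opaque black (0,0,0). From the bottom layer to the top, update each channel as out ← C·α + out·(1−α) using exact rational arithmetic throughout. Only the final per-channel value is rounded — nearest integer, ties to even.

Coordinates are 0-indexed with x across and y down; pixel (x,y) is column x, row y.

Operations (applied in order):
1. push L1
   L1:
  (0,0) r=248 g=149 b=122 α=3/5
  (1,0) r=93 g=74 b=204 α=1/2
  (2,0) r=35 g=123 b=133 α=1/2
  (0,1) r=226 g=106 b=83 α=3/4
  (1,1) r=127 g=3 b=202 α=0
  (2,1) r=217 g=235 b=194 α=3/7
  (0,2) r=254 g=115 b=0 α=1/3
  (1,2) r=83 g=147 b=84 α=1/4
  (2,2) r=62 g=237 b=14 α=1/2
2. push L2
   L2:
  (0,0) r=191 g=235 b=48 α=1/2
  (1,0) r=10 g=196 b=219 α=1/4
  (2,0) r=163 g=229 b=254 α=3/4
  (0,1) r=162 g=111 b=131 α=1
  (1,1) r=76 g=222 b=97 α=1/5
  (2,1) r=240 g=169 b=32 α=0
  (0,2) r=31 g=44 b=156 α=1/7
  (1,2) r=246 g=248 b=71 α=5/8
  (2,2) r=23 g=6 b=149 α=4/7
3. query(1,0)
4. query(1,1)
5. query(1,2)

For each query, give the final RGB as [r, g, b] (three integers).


query (1,0) [L1,L2] — begin 0,0,0
+L1 (α=1/2) → [93/2, 37, 102]
+L2 (α=1/4) → [299/8, 307/4, 525/4]
= [37, 77, 131]

query (1,1) [L1,L2] — begin 0,0,0
+L1 (α=0) → [0, 0, 0]
+L2 (α=1/5) → [76/5, 222/5, 97/5]
= [15, 44, 19]

at x=1,y=2 over L1,L2:
after L1 α=1/4: [83/4, 147/4, 21]
after L2 α=5/8: [5169/32, 5401/32, 209/4]
rounded: [162, 169, 52]


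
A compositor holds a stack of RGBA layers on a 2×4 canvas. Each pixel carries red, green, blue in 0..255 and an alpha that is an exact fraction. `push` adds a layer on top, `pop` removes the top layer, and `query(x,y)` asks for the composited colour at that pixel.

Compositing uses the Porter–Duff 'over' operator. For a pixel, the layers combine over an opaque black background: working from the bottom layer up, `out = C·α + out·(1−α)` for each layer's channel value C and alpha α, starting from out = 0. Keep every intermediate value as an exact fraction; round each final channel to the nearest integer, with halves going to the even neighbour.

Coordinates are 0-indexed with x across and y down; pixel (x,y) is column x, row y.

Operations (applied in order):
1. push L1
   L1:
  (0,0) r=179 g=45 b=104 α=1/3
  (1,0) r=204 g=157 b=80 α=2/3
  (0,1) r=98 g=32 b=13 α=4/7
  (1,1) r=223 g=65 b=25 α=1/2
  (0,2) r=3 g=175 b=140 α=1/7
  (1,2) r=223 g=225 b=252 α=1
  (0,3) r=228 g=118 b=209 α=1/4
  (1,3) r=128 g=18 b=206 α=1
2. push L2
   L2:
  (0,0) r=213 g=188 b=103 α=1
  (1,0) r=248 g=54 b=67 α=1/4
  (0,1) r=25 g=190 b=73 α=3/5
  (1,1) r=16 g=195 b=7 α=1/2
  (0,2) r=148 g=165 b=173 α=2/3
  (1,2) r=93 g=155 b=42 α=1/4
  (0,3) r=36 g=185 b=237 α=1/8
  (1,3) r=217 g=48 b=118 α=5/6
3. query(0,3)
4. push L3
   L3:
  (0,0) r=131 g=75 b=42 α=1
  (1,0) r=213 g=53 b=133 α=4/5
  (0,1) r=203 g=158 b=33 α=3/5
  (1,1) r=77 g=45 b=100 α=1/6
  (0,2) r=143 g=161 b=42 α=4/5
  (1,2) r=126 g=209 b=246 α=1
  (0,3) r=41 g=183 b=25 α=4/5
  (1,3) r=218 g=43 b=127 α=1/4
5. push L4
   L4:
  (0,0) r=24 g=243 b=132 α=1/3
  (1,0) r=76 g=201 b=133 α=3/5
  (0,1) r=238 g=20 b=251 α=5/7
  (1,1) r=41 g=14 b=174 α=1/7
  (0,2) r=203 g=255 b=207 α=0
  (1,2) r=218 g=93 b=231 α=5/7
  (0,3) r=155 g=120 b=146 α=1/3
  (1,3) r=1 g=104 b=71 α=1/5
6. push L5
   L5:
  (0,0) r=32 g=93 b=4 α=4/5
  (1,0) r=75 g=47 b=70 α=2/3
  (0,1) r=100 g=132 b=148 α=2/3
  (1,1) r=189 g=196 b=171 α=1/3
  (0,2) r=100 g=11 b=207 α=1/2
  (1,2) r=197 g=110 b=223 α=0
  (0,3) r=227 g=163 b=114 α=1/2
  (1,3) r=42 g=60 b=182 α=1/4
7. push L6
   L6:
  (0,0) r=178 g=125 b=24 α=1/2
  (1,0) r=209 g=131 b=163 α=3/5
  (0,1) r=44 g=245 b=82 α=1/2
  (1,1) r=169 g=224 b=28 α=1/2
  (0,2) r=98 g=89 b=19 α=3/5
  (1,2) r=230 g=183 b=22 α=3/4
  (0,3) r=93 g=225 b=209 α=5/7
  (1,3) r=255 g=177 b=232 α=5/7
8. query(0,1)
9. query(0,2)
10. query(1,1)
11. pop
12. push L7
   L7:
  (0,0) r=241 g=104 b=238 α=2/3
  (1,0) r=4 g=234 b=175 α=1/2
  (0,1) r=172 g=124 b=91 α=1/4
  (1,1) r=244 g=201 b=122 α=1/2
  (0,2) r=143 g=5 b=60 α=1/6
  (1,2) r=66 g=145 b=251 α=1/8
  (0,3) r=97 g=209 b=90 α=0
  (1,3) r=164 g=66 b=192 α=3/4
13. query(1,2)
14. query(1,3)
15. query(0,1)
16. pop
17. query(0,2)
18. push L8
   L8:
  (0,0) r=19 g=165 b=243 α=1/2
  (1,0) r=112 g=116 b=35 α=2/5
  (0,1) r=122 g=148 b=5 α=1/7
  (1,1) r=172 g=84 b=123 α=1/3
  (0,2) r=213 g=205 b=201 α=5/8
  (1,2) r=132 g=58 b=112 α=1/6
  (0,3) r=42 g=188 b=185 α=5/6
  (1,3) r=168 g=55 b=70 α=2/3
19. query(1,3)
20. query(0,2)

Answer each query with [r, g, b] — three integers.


at x=0,y=3 over L1,L2:
L1 α=1/4: [57, 59/2, 209/4]
L2 α=1/8: [435/8, 783/16, 2411/32]
= [54, 49, 75]

at x=0,y=1 over L1,L2,L3,L4,L5,L6:
L1 α=4/7: [56, 128/7, 52/7]
L2 α=3/5: [187/5, 4246/35, 1637/35]
L3 α=3/5: [3419/25, 25082/175, 6739/175]
L4 α=5/7: [36588/175, 67664/1225, 233103/1225]
L5 α=2/3: [71588/525, 391064/3675, 595703/3675]
L6 α=1/2: [47344/525, 1291439/7350, 897053/7350]
= [90, 176, 122]

(0,2) stack=L1,L2,L3,L4,L5,L6; from [0,0,0]:
L1 α=1/7: [3/7, 25, 20]
L2 α=2/3: [2075/21, 355/3, 122]
L3 α=4/5: [14087/105, 2287/15, 58]
L4 α=0: [14087/105, 2287/15, 58]
L5 α=1/2: [24587/210, 1226/15, 265/2]
L6 α=3/5: [55457/525, 6457/75, 322/5]
→ [106, 86, 64]

(1,1) stack=L1,L2,L3,L4,L5,L6; from [0,0,0]:
+L1 (α=1/2) → [223/2, 65/2, 25/2]
+L2 (α=1/2) → [255/4, 455/4, 39/4]
+L3 (α=1/6) → [1583/24, 2455/24, 595/24]
+L4 (α=1/7) → [1747/28, 2511/28, 1291/28]
+L5 (α=1/3) → [4393/42, 5255/42, 3685/42]
+L6 (α=1/2) → [11491/84, 14663/84, 4861/84]
= [137, 175, 58]

query (1,2) [L1,L2,L3,L4,L5,L7] — begin 0,0,0
after L1 α=1: [223, 225, 252]
after L2 α=1/4: [381/2, 415/2, 399/2]
after L3 α=1: [126, 209, 246]
after L4 α=5/7: [1342/7, 883/7, 1647/7]
after L5 α=0: [1342/7, 883/7, 1647/7]
after L7 α=1/8: [176, 257/2, 949/4]
rounded: [176, 128, 237]

query (1,3) [L1,L2,L3,L4,L5,L7] — begin 0,0,0
after L1 α=1: [128, 18, 206]
after L2 α=5/6: [1213/6, 43, 398/3]
after L3 α=1/4: [1649/8, 43, 525/4]
after L4 α=1/5: [1651/10, 276/5, 596/5]
after L5 α=1/4: [5373/40, 282/5, 1349/10]
after L7 α=3/4: [25053/160, 318/5, 7109/40]
= [157, 64, 178]

(0,1) stack=L1,L2,L3,L4,L5,L7; from [0,0,0]:
L1 α=4/7: [56, 128/7, 52/7]
L2 α=3/5: [187/5, 4246/35, 1637/35]
L3 α=3/5: [3419/25, 25082/175, 6739/175]
L4 α=5/7: [36588/175, 67664/1225, 233103/1225]
L5 α=2/3: [71588/525, 391064/3675, 595703/3675]
L7 α=1/4: [25422/175, 135741/1225, 353589/2450]
→ [145, 111, 144]

at x=0,y=2 over L1,L2,L3,L4,L5:
+L1 (α=1/7) → [3/7, 25, 20]
+L2 (α=2/3) → [2075/21, 355/3, 122]
+L3 (α=4/5) → [14087/105, 2287/15, 58]
+L4 (α=0) → [14087/105, 2287/15, 58]
+L5 (α=1/2) → [24587/210, 1226/15, 265/2]
→ [117, 82, 132]

at x=1,y=3 over L1,L2,L3,L4,L5,L8:
+L1 (α=1) → [128, 18, 206]
+L2 (α=5/6) → [1213/6, 43, 398/3]
+L3 (α=1/4) → [1649/8, 43, 525/4]
+L4 (α=1/5) → [1651/10, 276/5, 596/5]
+L5 (α=1/4) → [5373/40, 282/5, 1349/10]
+L8 (α=2/3) → [6271/40, 832/15, 2749/30]
rounded: [157, 55, 92]

query (0,2) [L1,L2,L3,L4,L5,L8] — begin 0,0,0
L1 α=1/7: [3/7, 25, 20]
L2 α=2/3: [2075/21, 355/3, 122]
L3 α=4/5: [14087/105, 2287/15, 58]
L4 α=0: [14087/105, 2287/15, 58]
L5 α=1/2: [24587/210, 1226/15, 265/2]
L8 α=5/8: [99137/560, 6351/40, 2805/16]
rounded: [177, 159, 175]
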